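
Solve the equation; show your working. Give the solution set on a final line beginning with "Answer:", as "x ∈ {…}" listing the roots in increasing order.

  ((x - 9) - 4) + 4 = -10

Step 1. [((x - 9) - 4) + 4 = -10] peel the +4: subtract 4 from each side. So sub: (x - 9) - 4 = -14.
Step 2. [(x - 9) - 4 = -14] peel the -4: add 4 from each side. So sub: x - 9 = -10.
Step 3. [x - 9 = -10] peel the -9: add 9 from each side, so sub: x = -1.

Answer: x ∈ {-1}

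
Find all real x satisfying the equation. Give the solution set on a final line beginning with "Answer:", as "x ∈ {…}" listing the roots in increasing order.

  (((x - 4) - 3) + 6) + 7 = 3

Step 1. [(((x - 4) - 3) + 6) + 7 = 3] 7 comes off first (subtract 7) ⇒ sub: ((x - 4) - 3) + 6 = -4.
Step 2. [((x - 4) - 3) + 6 = -4] subtract 6: x sits inside (… + 6). So sub: (x - 4) - 3 = -10.
Step 3. [(x - 4) - 3 = -10] 3 comes off first (add 3), so sub: x - 4 = -7.
Step 4. [x - 4 = -7] add 4: x sits inside (… - 4). So sub: x = -3.

Answer: x ∈ {-3}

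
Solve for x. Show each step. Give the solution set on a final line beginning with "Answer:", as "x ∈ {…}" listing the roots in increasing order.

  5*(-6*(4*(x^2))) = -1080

Step 1. [5*(-6*(4*(x^2))) = -1080] LHS = 5·(…); ÷5 both sides, so div: -6*(4*(x^2)) = -216.
Step 2. [-6*(4*(x^2)) = -216] leading coefficient -6: divide by -6. So div: 4*(x^2) = 36.
Step 3. [4*(x^2) = 36] leading coefficient 4: divide by 4 ⇒ div: x^2 = 9.
Step 4. [x^2 = 9] LHS squared, RHS 9 ≥ 0: apply √ (±), so sqrt: x = 3 or -3.

Answer: x ∈ {-3, 3}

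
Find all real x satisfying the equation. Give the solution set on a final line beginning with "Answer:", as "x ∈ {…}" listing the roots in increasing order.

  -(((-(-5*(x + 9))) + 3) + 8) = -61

Step 1. [-(((-(-5*(x + 9))) + 3) + 8) = -61] flip signs both sides. So neg: ((-(-5*(x + 9))) + 3) + 8 = 61.
Step 2. [((-(-5*(x + 9))) + 3) + 8 = 61] subtract 8: x sits inside (… + 8) ⇒ sub: (-(-5*(x + 9))) + 3 = 53.
Step 3. [(-(-5*(x + 9))) + 3 = 53] 3 comes off first (subtract 3), so sub: -(-5*(x + 9)) = 50.
Step 4. [-(-5*(x + 9)) = 50] LHS negated; negate both sides. So neg: -5*(x + 9) = -50.
Step 5. [-5*(x + 9) = -50] leading coefficient -5: divide by -5 ⇒ div: x + 9 = 10.
Step 6. [x + 9 = 10] the outer +9 inverts by subtracting 9 ⇒ sub: x = 1.

Answer: x ∈ {1}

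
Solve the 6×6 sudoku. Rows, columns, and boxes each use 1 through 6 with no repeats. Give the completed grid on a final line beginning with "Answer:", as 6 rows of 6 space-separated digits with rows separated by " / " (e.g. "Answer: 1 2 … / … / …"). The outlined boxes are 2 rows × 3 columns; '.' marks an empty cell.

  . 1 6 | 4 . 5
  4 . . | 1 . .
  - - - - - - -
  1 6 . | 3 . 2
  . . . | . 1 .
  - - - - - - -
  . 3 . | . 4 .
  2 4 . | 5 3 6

Step 1. [r1c1∈{3}] r1c1's peers cover all but 3 ⇒ r1c1=3.
Step 2. [r4c1∈{5}] only 5 remains possible at r4c1, so r4c1=5.
Step 3. [r4c3∈{2,3,4}] r4c3 is the only open cell in row 4 admitting 3, so r4c3=3.
Step 4. [r2c3∈{2,5}] 2 has one home in col 3: r2c3 ⇒ r2c3=2.
Step 5. [r6c3∈{1}] r6c3 is down to just 1 ⇒ r6c3=1.
Step 6. [r5c6∈{1}] r5c6's peers cover all but 1. So r5c6=1.
Step 7. [r2c2∈{5}] r2c2 is down to just 5, so r2c2=5.
Step 8. [r2c6∈{3}] nothing but 3 survives at r2c6, so r2c6=3.
Step 9. [r2c5∈{6}] r2c5 is down to just 6, so r2c5=6.
Step 10. [r5c1∈{6}] r5c1 is down to just 6 ⇒ r5c1=6.
Step 11. [r4c4∈{6}] nothing but 6 survives at r4c4 ⇒ r4c4=6.
Step 12. [r4c2∈{2}] r4c2's peers cover all but 2, so r4c2=2.
Step 13. [r3c3∈{4}] nothing but 4 survives at r3c3 ⇒ r3c3=4.
Step 14. [r5c4∈{2}] r5c4's peers cover all but 2 ⇒ r5c4=2.
Step 15. [r5c3∈{5}] nothing but 5 survives at r5c3. So r5c3=5.
Step 16. [r1c5∈{2}] nothing but 2 survives at r1c5. So r1c5=2.
Step 17. [r3c5∈{5}] only 5 remains possible at r3c5, so r3c5=5.
Step 18. [r4c6∈{4}] r4c6's peers cover all but 4. So r4c6=4.

Answer: 3 1 6 4 2 5 / 4 5 2 1 6 3 / 1 6 4 3 5 2 / 5 2 3 6 1 4 / 6 3 5 2 4 1 / 2 4 1 5 3 6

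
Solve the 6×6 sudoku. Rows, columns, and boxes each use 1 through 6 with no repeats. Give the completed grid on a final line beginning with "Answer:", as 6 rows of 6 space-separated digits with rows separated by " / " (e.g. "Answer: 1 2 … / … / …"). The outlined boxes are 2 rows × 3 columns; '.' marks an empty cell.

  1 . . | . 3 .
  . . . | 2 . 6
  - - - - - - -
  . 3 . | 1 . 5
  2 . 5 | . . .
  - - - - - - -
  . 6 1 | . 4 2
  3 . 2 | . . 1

Step 1. [r6c2∈{4,5}] in row 6, 4 fits only at r6c2, so r6c2=4.
Step 2. [r3c1∈{4,6}] 6 has one home in col 1: r3c1. So r3c1=6.
Step 3. [r2c2∈{5}] r2c2's peers cover all but 5 ⇒ r2c2=5.
Step 4. [r1c6∈{4}] only 4 remains possible at r1c6. So r1c6=4.
Step 5. [r6c5∈{5,6}] across col 5, 5 lands solely at r6c5. So r6c5=5.
Step 6. [r4c4∈{3,4,6}] row 4 places 4 nowhere but r4c4 ⇒ r4c4=4.
Step 7. [r3c3∈{4}] nothing but 4 survives at r3c3 ⇒ r3c3=4.
Step 8. [r3c5∈{2}] r3c5's peers cover all but 2 ⇒ r3c5=2.
Step 9. [r1c4∈{5}] r1c4 is down to just 5. So r1c4=5.
Step 10. [r2c1∈{4}] nothing but 4 survives at r2c1. So r2c1=4.
Step 11. [r1c2∈{2}] only 2 remains possible at r1c2, so r1c2=2.
Step 12. [r1c3∈{6}] r1c3's peers cover all but 6. So r1c3=6.
Step 13. [r4c2∈{1}] r4c2 is down to just 1 ⇒ r4c2=1.
Step 14. [r4c5∈{6}] r4c5 has the single candidate 6 ⇒ r4c5=6.
Step 15. [r6c4∈{6}] nothing but 6 survives at r6c4, so r6c4=6.
Step 16. [r5c4∈{3}] r5c4 has the single candidate 3, so r5c4=3.
Step 17. [r2c5∈{1}] only 1 remains possible at r2c5 ⇒ r2c5=1.
Step 18. [r2c3∈{3}] nothing but 3 survives at r2c3 ⇒ r2c3=3.
Step 19. [r4c6∈{3}] r4c6 has the single candidate 3, so r4c6=3.
Step 20. [r5c1∈{5}] r5c1 is down to just 5, so r5c1=5.

Answer: 1 2 6 5 3 4 / 4 5 3 2 1 6 / 6 3 4 1 2 5 / 2 1 5 4 6 3 / 5 6 1 3 4 2 / 3 4 2 6 5 1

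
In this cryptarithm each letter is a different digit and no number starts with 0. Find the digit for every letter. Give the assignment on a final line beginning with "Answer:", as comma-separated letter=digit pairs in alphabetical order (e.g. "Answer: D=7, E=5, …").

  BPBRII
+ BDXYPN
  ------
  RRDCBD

Step 1. [col 1: I + N ≡ D (mod 10)] several values work for D in column 1 (I + N ≡ D (mod 10), carry-in 0); try D=8, so D=8.
Step 2. [col 1: I + N ≡ D (mod 10)] column 1 (I + N ≡ D (mod 10), carry-in 0) doesn't pin N yet; pick N=2 and continue ⇒ N=2.
Step 3. [col 1: I + N ≡ D (mod 10)] column 1 reads I+N+carry(0)=D with N=2, D=8; with digits 2,8 already taken and all letters distinct, the only value for I is 6 ⇒ I=6.
Step 4. [col 2: I + P ≡ B (mod 10)] several values work for P in column 2 (I + P ≡ B (mod 10), carry-in 0); try P=5 ⇒ P=5.
Step 5. [col 2: I + P ≡ B (mod 10)] column 2 reads I+P+carry(0)=B with I=6, P=5; with digits 2,5,6,8 already taken and all letters distinct, the only value for B is 1. So B=1.
Step 6. [col 3: R + Y ≡ C (mod 10)] from column 3 (nothing yet, carry-in 1, digits 1,2,5,6,8 already taken and all letters distinct): C must equal 4, so C=4.
Step 7. [col 3: R + Y ≡ C (mod 10)] no forcing yet in column 3 (carry-in 1); R=3 is free and consistent — try it, so R=3.
Step 8. [col 3: R + Y ≡ C (mod 10)] from column 3 (R=3, C=4, carry-in 1, digits 1,2,3,4,5,6,8 already taken and all letters distinct): Y must equal 0. So Y=0.
Step 9. [col 4: B + X ≡ D (mod 10)] in column 4 we have B+X≡D with carry-in 0; given B=1, D=8 and digits 0,1,2,3,4,5,6,8 already taken and all letters distinct, that pins X to 7. So X=7.

Answer: B=1, C=4, D=8, I=6, N=2, P=5, R=3, X=7, Y=0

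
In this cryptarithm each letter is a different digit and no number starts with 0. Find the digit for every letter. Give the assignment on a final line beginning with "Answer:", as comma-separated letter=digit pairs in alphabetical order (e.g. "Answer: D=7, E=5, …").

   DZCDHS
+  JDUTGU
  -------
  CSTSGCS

Step 1. [C] C is the leading digit of a 7-digit sum of two 6-digit numbers; the final carry is exactly 1, so C=1.
Step 2. [col 1: S + U ≡ S (mod 10)] column 1 reads S+U+carry(0)=S with nothing yet; with digits 1 already taken and all letters distinct, the only value for U is 0 ⇒ U=0.
Step 3. [col 1: S + U ≡ S (mod 10)] S=2 is one option consistent with column 1 (S + U ≡ S (mod 10), carry-in 0) — take it ⇒ S=2.
Step 4. [col 2: H + G ≡ C (mod 10)] several values work for H in column 2 (H + G ≡ C (mod 10), carry-in 0); try H=5. So H=5.
Step 5. [col 2: H + G ≡ C (mod 10)] column 2: given H=5, C=1, carry-in 0, and digits 0,1,2,5 already taken and all letters distinct, H+G≡C (mod 10) forces G=6, so G=6.
Step 6. [col 3: D + T ≡ G (mod 10)] several values work for D in column 3 (D + T ≡ G (mod 10), carry-in 1); try D=8. So D=8.
Step 7. [col 3: D + T ≡ G (mod 10)] in column 3 we have D+T≡G with carry-in 1; given D=8, G=6 and digits 0,1,2,5,6,8 already taken and all letters distinct, that pins T to 7, so T=7.
Step 8. [col 5: Z + D ≡ T (mod 10)] from column 5 (D=8, T=7, carry-in 0, digits 0,1,2,5,6,7,8 already taken and all letters distinct): Z must equal 9. So Z=9.
Step 9. [col 6: D + J ≡ S (mod 10)] in column 6 we have D+J≡S with carry-in 1; given D=8, S=2 and digits 0,1,2,5,6,7,8,9 already taken and all letters distinct, that pins J to 3 ⇒ J=3.

Answer: C=1, D=8, G=6, H=5, J=3, S=2, T=7, U=0, Z=9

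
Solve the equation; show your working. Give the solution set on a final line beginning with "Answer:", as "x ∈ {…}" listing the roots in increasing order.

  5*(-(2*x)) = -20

Step 1. [5*(-(2*x)) = -20] leading coefficient 5: divide by 5. So div: -(2*x) = -4.
Step 2. [-(2*x) = -4] LHS negated; negate both sides ⇒ neg: 2*x = 4.
Step 3. [2*x = 4] 2·(inner) — divide through by 2. So div: x = 2.

Answer: x ∈ {2}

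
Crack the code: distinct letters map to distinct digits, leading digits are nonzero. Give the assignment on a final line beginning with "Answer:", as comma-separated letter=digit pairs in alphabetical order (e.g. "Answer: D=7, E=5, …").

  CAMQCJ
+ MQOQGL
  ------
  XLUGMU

Step 1. [col 1: J + L ≡ U (mod 10)] column 1 (J + L ≡ U (mod 10), carry-in 0) doesn't pin U yet; pick U=0 and continue ⇒ U=0.
Step 2. [col 1: J + L ≡ U (mod 10)] no forcing yet in column 1 (carry-in 0); L=9 is free and consistent — try it, so L=9.
Step 3. [col 1: J + L ≡ U (mod 10)] column 1 reads J+L+carry(0)=U with L=9, U=0; with digits 0,9 already taken and all letters distinct, the only value for J is 1, so J=1.
Step 4. [col 2: C + G ≡ M (mod 10)] no forcing yet in column 2 (carry-in 1); M=2 is free and consistent — try it ⇒ M=2.
Step 5. [col 2: C + G ≡ M (mod 10)] column 2 (C + G ≡ M (mod 10), carry-in 1) doesn't pin C yet; pick C=4 and continue ⇒ C=4.
Step 6. [col 2: C + G ≡ M (mod 10)] in column 2 we have C+G≡M with carry-in 1; given C=4, M=2 and digits 0,1,2,4,9 already taken and all letters distinct, that pins G to 7 ⇒ G=7.
Step 7. [col 3: Q + Q ≡ G (mod 10)] several values work for Q in column 3 (Q + Q ≡ G (mod 10), carry-in 1); try Q=3. So Q=3.
Step 8. [col 4: M + O ≡ U (mod 10)] column 4 reads M+O+carry(0)=U with M=2, U=0; with digits 0,1,2,3,4,7,9 already taken and all letters distinct, the only value for O is 8. So O=8.
Step 9. [col 5: A + Q ≡ L (mod 10)] column 5: given Q=3, L=9, carry-in 1, and digits 0,1,2,3,4,7,8,9 already taken and all letters distinct, A+Q≡L (mod 10) forces A=5. So A=5.
Step 10. [col 6: C + M ≡ X (mod 10)] from column 6 (C=4, M=2, carry-in 0, digits 0,1,2,3,4,5,7,8,9 already taken and all letters distinct): X must equal 6 ⇒ X=6.

Answer: A=5, C=4, G=7, J=1, L=9, M=2, O=8, Q=3, U=0, X=6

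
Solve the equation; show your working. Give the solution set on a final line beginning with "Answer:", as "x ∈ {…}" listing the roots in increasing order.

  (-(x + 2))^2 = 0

Step 1. [(-(x + 2))^2 = 0] √ both sides: 0 ≥ 0 gives two branches ⇒ sqrt: -(x + 2) = 0.
Step 2. [-(x + 2) = 0] flip signs both sides, so neg: x + 2 = 0.
Step 3. [x + 2 = 0] 2 comes off first (subtract 2), so sub: x = -2.

Answer: x ∈ {-2}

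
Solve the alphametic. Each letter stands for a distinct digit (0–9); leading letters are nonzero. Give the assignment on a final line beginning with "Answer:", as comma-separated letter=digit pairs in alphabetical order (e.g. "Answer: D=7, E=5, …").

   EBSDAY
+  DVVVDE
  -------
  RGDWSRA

Step 1. [R] R is the leading digit of a 7-digit sum of two 6-digit numbers; the final carry is exactly 1. So R=1.
Step 2. [col 1: Y + E ≡ A (mod 10)] several values work for Y in column 1 (Y + E ≡ A (mod 10), carry-in 0); try Y=2 ⇒ Y=2.
Step 3. [col 1: Y + E ≡ A (mod 10)] column 1 (Y + E ≡ A (mod 10), carry-in 0) doesn't pin A yet; pick A=8 and continue, so A=8.
Step 4. [col 1: Y + E ≡ A (mod 10)] in column 1 we have Y+E≡A with carry-in 0; given Y=2, A=8 and digits 1,2,8 already taken and all letters distinct, that pins E to 6, so E=6.
Step 5. [col 2: A + D ≡ R (mod 10)] column 2 reads A+D+carry(0)=R with A=8, R=1; with digits 1,2,6,8 already taken and all letters distinct, the only value for D is 3. So D=3.
Step 6. [col 3: D + V ≡ S (mod 10)] V=5 is one option consistent with column 3 (D + V ≡ S (mod 10), carry-in 1) — take it ⇒ V=5.
Step 7. [col 3: D + V ≡ S (mod 10)] from column 3 (D=3, V=5, carry-in 1, digits 1,2,3,5,6,8 already taken and all letters distinct): S must equal 9 ⇒ S=9.
Step 8. [col 4: S + V ≡ W (mod 10)] column 4 reads S+V+carry(0)=W with S=9, V=5; with digits 1,2,3,5,6,8,9 already taken and all letters distinct, the only value for W is 4, so W=4.
Step 9. [col 5: B + V ≡ D (mod 10)] from column 5 (V=5, D=3, carry-in 1, digits 1,2,3,4,5,6,8,9 already taken and all letters distinct): B must equal 7. So B=7.
Step 10. [col 6: E + D ≡ G (mod 10)] in column 6 we have E+D≡G with carry-in 1; given E=6, D=3 and digits 1,2,3,4,5,6,7,8,9 already taken and all letters distinct, that pins G to 0 ⇒ G=0.

Answer: A=8, B=7, D=3, E=6, G=0, R=1, S=9, V=5, W=4, Y=2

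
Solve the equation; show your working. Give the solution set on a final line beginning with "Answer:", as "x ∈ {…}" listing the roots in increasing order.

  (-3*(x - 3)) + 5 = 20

Step 1. [(-3*(x - 3)) + 5 = 20] subtract 5: x sits inside (… + 5) ⇒ sub: -3*(x - 3) = 15.
Step 2. [-3*(x - 3) = 15] -3 out front; divide by -3, so div: x - 3 = -5.
Step 3. [x - 3 = -5] -3 is outermost — add 3 both sides, so sub: x = -2.

Answer: x ∈ {-2}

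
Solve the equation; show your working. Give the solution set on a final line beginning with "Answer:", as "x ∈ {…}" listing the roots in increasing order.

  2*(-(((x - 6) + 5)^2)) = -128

Step 1. [2*(-(((x - 6) + 5)^2)) = -128] LHS = 2·(…); ÷2 both sides. So div: -(((x - 6) + 5)^2) = -64.
Step 2. [-(((x - 6) + 5)^2) = -64] leading − — multiply by −1 ⇒ neg: ((x - 6) + 5)^2 = 64.
Step 3. [((x - 6) + 5)^2 = 64] 64 ≥ 0, LHS is (·)² — take ±√ ⇒ sqrt: (x - 6) + 5 = 8 or -8.
Step 4. [(x - 6) + 5 = 8 or -8] 5 comes off first (subtract 5), so sub: x - 6 = 3 or -13.
Step 5. [x - 6 = 3 or -13] the outer -6 inverts by adding 6 ⇒ sub: x = 9 or -7.

Answer: x ∈ {-7, 9}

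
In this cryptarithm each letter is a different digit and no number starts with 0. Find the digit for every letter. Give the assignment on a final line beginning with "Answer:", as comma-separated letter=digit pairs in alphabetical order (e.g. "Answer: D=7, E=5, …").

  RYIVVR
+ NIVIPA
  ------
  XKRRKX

Step 1. [col 1: R + A ≡ X (mod 10)] X=9 is one option consistent with column 1 (R + A ≡ X (mod 10), carry-in 0) — take it. So X=9.
Step 2. [col 1: R + A ≡ X (mod 10)] column 1 (R + A ≡ X (mod 10), carry-in 0) doesn't pin R yet; pick R=3 and continue ⇒ R=3.
Step 3. [col 1: R + A ≡ X (mod 10)] from column 1 (R=3, X=9, carry-in 0, digits 3,9 already taken and all letters distinct): A must equal 6. So A=6.
Step 4. [col 2: V + P ≡ K (mod 10)] P=7 is one option consistent with column 2 (V + P ≡ K (mod 10), carry-in 0) — take it. So P=7.
Step 5. [col 2: V + P ≡ K (mod 10)] column 2 (V + P ≡ K (mod 10), carry-in 0) doesn't pin V yet; pick V=4 and continue, so V=4.
Step 6. [col 2: V + P ≡ K (mod 10)] column 2: given V=4, P=7, carry-in 0, and digits 3,4,6,7,9 already taken and all letters distinct, V+P≡K (mod 10) forces K=1. So K=1.
Step 7. [col 3: V + I ≡ R (mod 10)] column 3: given V=4, R=3, carry-in 1, and digits 1,3,4,6,7,9 already taken and all letters distinct, V+I≡R (mod 10) forces I=8 ⇒ I=8.
Step 8. [col 5: Y + I ≡ K (mod 10)] in column 5 we have Y+I≡K with carry-in 1; given I=8, K=1 and digits 1,3,4,6,7,8,9 already taken and all letters distinct, that pins Y to 2, so Y=2.
Step 9. [col 6: R + N ≡ X (mod 10)] column 6 reads R+N+carry(1)=X with R=3, X=9; with digits 1,2,3,4,6,7,8,9 already taken and all letters distinct, the only value for N is 5. So N=5.

Answer: A=6, I=8, K=1, N=5, P=7, R=3, V=4, X=9, Y=2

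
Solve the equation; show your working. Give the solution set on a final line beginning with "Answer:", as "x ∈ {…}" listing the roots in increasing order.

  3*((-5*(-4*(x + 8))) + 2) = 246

Step 1. [3*((-5*(-4*(x + 8))) + 2) = 246] 3·(inner) — divide through by 3 ⇒ div: (-5*(-4*(x + 8))) + 2 = 82.
Step 2. [(-5*(-4*(x + 8))) + 2 = 82] peel the +2: subtract 2 from each side, so sub: -5*(-4*(x + 8)) = 80.
Step 3. [-5*(-4*(x + 8)) = 80] leading coefficient -5: divide by -5 ⇒ div: -4*(x + 8) = -16.
Step 4. [-4*(x + 8) = -16] -4 out front; divide by -4, so div: x + 8 = 4.
Step 5. [x + 8 = 4] subtract 8: x sits inside (… + 8), so sub: x = -4.

Answer: x ∈ {-4}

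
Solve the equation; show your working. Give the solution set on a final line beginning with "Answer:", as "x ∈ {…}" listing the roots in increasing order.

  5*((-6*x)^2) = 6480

Step 1. [5*((-6*x)^2) = 6480] 5·(inner) — divide through by 5. So div: (-6*x)^2 = 1296.
Step 2. [(-6*x)^2 = 1296] LHS squared, RHS 1296 ≥ 0: apply √ (±). So sqrt: -6*x = 36 or -36.
Step 3. [-6*x = 36 or -36] -6 out front; divide by -6 ⇒ div: x = -6 or 6.

Answer: x ∈ {-6, 6}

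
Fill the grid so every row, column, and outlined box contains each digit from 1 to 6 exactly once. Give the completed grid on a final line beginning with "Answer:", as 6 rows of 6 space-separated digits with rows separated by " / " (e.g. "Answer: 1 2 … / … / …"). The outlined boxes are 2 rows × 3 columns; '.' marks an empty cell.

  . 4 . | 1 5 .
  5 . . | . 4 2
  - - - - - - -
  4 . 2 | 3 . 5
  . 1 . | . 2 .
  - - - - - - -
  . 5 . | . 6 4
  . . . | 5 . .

Step 1. [r6c5∈{1,3}] col 5 places 3 nowhere but r6c5. So r6c5=3.
Step 2. [r4c6∈{6}] r4c6's peers cover all but 6. So r4c6=6.
Step 3. [r1c1∈{2,3,6}] across row 1, 2 lands solely at r1c1, so r1c1=2.
Step 4. [r2c3∈{1,3,6}] 1 has one home in row 2: r2c3. So r2c3=1.
Step 5. [r6c1∈{1,6}] col 1 places 6 nowhere but r6c1, so r6c1=6.
Step 6. [r5c3∈{3}] r5c3's peers cover all but 3. So r5c3=3.
Step 7. [r2c2∈{3,6}] 3 has one home in row 2: r2c2 ⇒ r2c2=3.
Step 8. [r4c3∈{5}] r4c3's peers cover all but 5, so r4c3=5.
Step 9. [r3c2∈{6}] r3c2's peers cover all but 6 ⇒ r3c2=6.
Step 10. [r3c5∈{1}] nothing but 1 survives at r3c5. So r3c5=1.
Step 11. [r6c2∈{2}] only 2 remains possible at r6c2. So r6c2=2.
Step 12. [r1c3∈{6}] only 6 remains possible at r1c3, so r1c3=6.
Step 13. [r5c4∈{2}] r5c4 is down to just 2, so r5c4=2.
Step 14. [r2c4∈{6}] r2c4 has the single candidate 6, so r2c4=6.
Step 15. [r6c3∈{4}] r6c3 is down to just 4 ⇒ r6c3=4.
Step 16. [r4c4∈{4}] nothing but 4 survives at r4c4. So r4c4=4.
Step 17. [r6c6∈{1}] r6c6's peers cover all but 1 ⇒ r6c6=1.
Step 18. [r1c6∈{3}] only 3 remains possible at r1c6, so r1c6=3.
Step 19. [r4c1∈{3}] nothing but 3 survives at r4c1. So r4c1=3.
Step 20. [r5c1∈{1}] r5c1's peers cover all but 1 ⇒ r5c1=1.

Answer: 2 4 6 1 5 3 / 5 3 1 6 4 2 / 4 6 2 3 1 5 / 3 1 5 4 2 6 / 1 5 3 2 6 4 / 6 2 4 5 3 1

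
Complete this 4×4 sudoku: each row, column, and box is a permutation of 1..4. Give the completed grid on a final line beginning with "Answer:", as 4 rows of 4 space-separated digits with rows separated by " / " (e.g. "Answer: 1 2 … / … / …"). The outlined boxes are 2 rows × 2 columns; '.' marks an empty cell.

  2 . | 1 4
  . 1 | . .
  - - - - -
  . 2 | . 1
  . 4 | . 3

Step 1. [r2c3∈{2,3}] in col 3, 3 fits only at r2c3 ⇒ r2c3=3.
Step 2. [r2c4∈{2}] only 2 remains possible at r2c4, so r2c4=2.
Step 3. [r4c1∈{1}] r4c1 has the single candidate 1, so r4c1=1.
Step 4. [r3c1∈{3}] only 3 remains possible at r3c1 ⇒ r3c1=3.
Step 5. [r2c1∈{4}] nothing but 4 survives at r2c1, so r2c1=4.
Step 6. [r3c3∈{4}] r3c3 is down to just 4, so r3c3=4.
Step 7. [r1c2∈{3}] r1c2 has the single candidate 3, so r1c2=3.
Step 8. [r4c3∈{2}] only 2 remains possible at r4c3, so r4c3=2.

Answer: 2 3 1 4 / 4 1 3 2 / 3 2 4 1 / 1 4 2 3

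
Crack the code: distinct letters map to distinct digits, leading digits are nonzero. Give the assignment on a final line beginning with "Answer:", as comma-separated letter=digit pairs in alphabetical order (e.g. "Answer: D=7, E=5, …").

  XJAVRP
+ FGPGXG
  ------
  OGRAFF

Step 1. [col 1: P + G ≡ F (mod 10)] no forcing yet in column 1 (carry-in 0); G=2 is free and consistent — try it, so G=2.
Step 2. [col 1: P + G ≡ F (mod 10)] F=3 is one option consistent with column 1 (P + G ≡ F (mod 10), carry-in 0) — take it ⇒ F=3.
Step 3. [col 1: P + G ≡ F (mod 10)] in column 1 we have P+G≡F with carry-in 0; given G=2, F=3 and digits 2,3 already taken and all letters distinct, that pins P to 1, so P=1.
Step 4. [col 2: R + X ≡ F (mod 10)] several values work for R in column 2 (R + X ≡ F (mod 10), carry-in 0); try R=9 ⇒ R=9.
Step 5. [col 2: R + X ≡ F (mod 10)] column 2 reads R+X+carry(0)=F with R=9, F=3; with digits 1,2,3,9 already taken and all letters distinct, the only value for X is 4. So X=4.
Step 6. [col 3: V + G ≡ A (mod 10)] A=8 is one option consistent with column 3 (V + G ≡ A (mod 10), carry-in 1) — take it. So A=8.
Step 7. [col 3: V + G ≡ A (mod 10)] in column 3 we have V+G≡A with carry-in 1; given G=2, A=8 and digits 1,2,3,4,8,9 already taken and all letters distinct, that pins V to 5, so V=5.
Step 8. [col 5: J + G ≡ G (mod 10)] in column 5 we have J+G≡G with carry-in 0; given G=2 and digits 1,2,3,4,5,8,9 already taken and all letters distinct, that pins J to 0 ⇒ J=0.
Step 9. [col 6: X + F ≡ O (mod 10)] column 6: given X=4, F=3, carry-in 0, and digits 0,1,2,3,4,5,8,9 already taken and all letters distinct, X+F≡O (mod 10) forces O=7. So O=7.

Answer: A=8, F=3, G=2, J=0, O=7, P=1, R=9, V=5, X=4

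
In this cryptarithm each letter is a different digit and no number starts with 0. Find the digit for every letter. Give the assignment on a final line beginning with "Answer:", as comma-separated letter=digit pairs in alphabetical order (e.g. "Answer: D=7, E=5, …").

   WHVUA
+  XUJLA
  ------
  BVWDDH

Step 1. [col 1: A + A ≡ H (mod 10)] column 1 (A + A ≡ H (mod 10), carry-in 0) doesn't pin H yet; pick H=2 and continue, so H=2.
Step 2. [col 1: A + A ≡ H (mod 10)] column 1 (A + A ≡ H (mod 10), carry-in 0) doesn't pin A yet; pick A=6 and continue. So A=6.
Step 3. [col 2: U + L ≡ D (mod 10)] several values work for D in column 2 (U + L ≡ D (mod 10), carry-in 1); try D=8 ⇒ D=8.
Step 4. [col 2: U + L ≡ D (mod 10)] no forcing yet in column 2 (carry-in 1); L=0 is free and consistent — try it ⇒ L=0.
Step 5. [B] the sum has 6 digits but both addends have 5; that extra leading digit B is the final carry, namely 1, so B=1.
Step 6. [col 2: U + L ≡ D (mod 10)] in column 2 we have U+L≡D with carry-in 1; given L=0, D=8 and digits 0,1,2,6,8 already taken and all letters distinct, that pins U to 7. So U=7.
Step 7. [col 3: V + J ≡ D (mod 10)] no forcing yet in column 3 (carry-in 0); V=3 is free and consistent — try it, so V=3.
Step 8. [col 3: V + J ≡ D (mod 10)] column 3: given V=3, D=8, carry-in 0, and digits 0,1,2,3,6,7,8 already taken and all letters distinct, V+J≡D (mod 10) forces J=5, so J=5.
Step 9. [col 4: H + U ≡ W (mod 10)] in column 4 we have H+U≡W with carry-in 0; given H=2, U=7 and digits 0,1,2,3,5,6,7,8 already taken and all letters distinct, that pins W to 9. So W=9.
Step 10. [col 5: W + X ≡ V (mod 10)] column 5 reads W+X+carry(0)=V with W=9, V=3; with digits 0,1,2,3,5,6,7,8,9 already taken and all letters distinct, the only value for X is 4, so X=4.

Answer: A=6, B=1, D=8, H=2, J=5, L=0, U=7, V=3, W=9, X=4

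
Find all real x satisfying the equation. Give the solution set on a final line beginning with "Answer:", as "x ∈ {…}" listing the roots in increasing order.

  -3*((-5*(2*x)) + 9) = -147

Step 1. [-3*((-5*(2*x)) + 9) = -147] leading coefficient -3: divide by -3. So div: (-5*(2*x)) + 9 = 49.
Step 2. [(-5*(2*x)) + 9 = 49] +9 is outermost — subtract 9 both sides ⇒ sub: -5*(2*x) = 40.
Step 3. [-5*(2*x) = 40] -5·(inner) — divide through by -5. So div: 2*x = -8.
Step 4. [2*x = -8] LHS = 2·(…); ÷2 both sides ⇒ div: x = -4.

Answer: x ∈ {-4}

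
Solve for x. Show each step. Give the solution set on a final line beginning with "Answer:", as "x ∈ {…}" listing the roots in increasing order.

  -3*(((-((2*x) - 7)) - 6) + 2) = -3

Step 1. [-3*(((-((2*x) - 7)) - 6) + 2) = -3] LHS = -3·(…); ÷-3 both sides, so div: ((-((2*x) - 7)) - 6) + 2 = 1.
Step 2. [((-((2*x) - 7)) - 6) + 2 = 1] subtract 2: x sits inside (… + 2). So sub: (-((2*x) - 7)) - 6 = -1.
Step 3. [(-((2*x) - 7)) - 6 = -1] -6 is outermost — add 6 both sides, so sub: -((2*x) - 7) = 5.
Step 4. [-((2*x) - 7) = 5] LHS negated; negate both sides, so neg: (2*x) - 7 = -5.
Step 5. [(2*x) - 7 = -5] the outer -7 inverts by adding 7, so sub: 2*x = 2.
Step 6. [2*x = 2] 2·(inner) — divide through by 2, so div: x = 1.

Answer: x ∈ {1}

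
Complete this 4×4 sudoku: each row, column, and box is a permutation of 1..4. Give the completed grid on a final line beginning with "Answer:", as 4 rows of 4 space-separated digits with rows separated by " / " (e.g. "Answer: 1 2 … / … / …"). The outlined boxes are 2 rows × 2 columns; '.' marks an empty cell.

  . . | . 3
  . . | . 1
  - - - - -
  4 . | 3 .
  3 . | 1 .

Step 1. [r4c2∈{2}] r4c2 is down to just 2, so r4c2=2.
Step 2. [r2c1∈{2}] r2c1 is down to just 2. So r2c1=2.
Step 3. [r2c3∈{4}] r2c3 has the single candidate 4, so r2c3=4.
Step 4. [r1c2∈{1,4}] row 1 places 4 nowhere but r1c2, so r1c2=4.
Step 5. [r3c2∈{1}] r3c2 has the single candidate 1 ⇒ r3c2=1.
Step 6. [r4c4∈{4}] r4c4's peers cover all but 4 ⇒ r4c4=4.
Step 7. [r1c3∈{2}] r1c3 has the single candidate 2. So r1c3=2.
Step 8. [r2c2∈{3}] nothing but 3 survives at r2c2 ⇒ r2c2=3.
Step 9. [r3c4∈{2}] r3c4 is down to just 2, so r3c4=2.
Step 10. [r1c1∈{1}] r1c1 has the single candidate 1 ⇒ r1c1=1.

Answer: 1 4 2 3 / 2 3 4 1 / 4 1 3 2 / 3 2 1 4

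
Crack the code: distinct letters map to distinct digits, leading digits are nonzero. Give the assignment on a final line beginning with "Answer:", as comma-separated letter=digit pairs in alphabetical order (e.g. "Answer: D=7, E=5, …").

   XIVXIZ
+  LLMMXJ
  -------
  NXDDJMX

Step 1. [N] N is the leading digit of a 7-digit sum of two 6-digit numbers; the final carry is exactly 1, so N=1.
Step 2. [col 1: Z + J ≡ X (mod 10)] several values work for Z in column 1 (Z + J ≡ X (mod 10), carry-in 0); try Z=6, so Z=6.
Step 3. [col 1: Z + J ≡ X (mod 10)] no forcing yet in column 1 (carry-in 0); J=2 is free and consistent — try it, so J=2.
Step 4. [col 1: Z + J ≡ X (mod 10)] column 1 reads Z+J+carry(0)=X with Z=6, J=2; with digits 1,2,6 already taken and all letters distinct, the only value for X is 8, so X=8.
Step 5. [col 2: I + X ≡ M (mod 10)] no forcing yet in column 2 (carry-in 0); I=5 is free and consistent — try it. So I=5.
Step 6. [col 2: I + X ≡ M (mod 10)] column 2 reads I+X+carry(0)=M with I=5, X=8; with digits 1,2,5,6,8 already taken and all letters distinct, the only value for M is 3. So M=3.
Step 7. [col 4: V + M ≡ D (mod 10)] in column 4 we have V+M≡D with carry-in 1; given M=3 and digits 1,2,3,5,6,8 already taken and all letters distinct, that pins V to 0, so V=0.
Step 8. [col 4: V + M ≡ D (mod 10)] in column 4 we have V+M≡D with carry-in 1; given V=0, M=3 and digits 0,1,2,3,5,6,8 already taken and all letters distinct, that pins D to 4. So D=4.
Step 9. [col 5: I + L ≡ D (mod 10)] column 5 reads I+L+carry(0)=D with I=5, D=4; with digits 0,1,2,3,4,5,6,8 already taken and all letters distinct, the only value for L is 9 ⇒ L=9.

Answer: D=4, I=5, J=2, L=9, M=3, N=1, V=0, X=8, Z=6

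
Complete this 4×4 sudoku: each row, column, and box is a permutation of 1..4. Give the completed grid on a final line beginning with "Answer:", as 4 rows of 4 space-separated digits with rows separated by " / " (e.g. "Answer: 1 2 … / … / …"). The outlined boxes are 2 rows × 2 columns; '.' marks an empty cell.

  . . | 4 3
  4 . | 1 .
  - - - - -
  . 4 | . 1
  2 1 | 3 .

Step 1. [r1c2∈{2}] only 2 remains possible at r1c2, so r1c2=2.
Step 2. [r2c4∈{2}] r2c4's peers cover all but 2. So r2c4=2.
Step 3. [r4c4∈{4}] nothing but 4 survives at r4c4 ⇒ r4c4=4.
Step 4. [r1c1∈{1}] r1c1 has the single candidate 1. So r1c1=1.
Step 5. [r3c1∈{3}] only 3 remains possible at r3c1, so r3c1=3.
Step 6. [r3c3∈{2}] only 2 remains possible at r3c3 ⇒ r3c3=2.
Step 7. [r2c2∈{3}] r2c2's peers cover all but 3, so r2c2=3.

Answer: 1 2 4 3 / 4 3 1 2 / 3 4 2 1 / 2 1 3 4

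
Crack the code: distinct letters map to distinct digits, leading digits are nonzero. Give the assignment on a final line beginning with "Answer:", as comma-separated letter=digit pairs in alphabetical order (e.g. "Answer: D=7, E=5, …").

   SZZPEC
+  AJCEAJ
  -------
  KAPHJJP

Step 1. [col 1: C + J ≡ P (mod 10)] no forcing yet in column 1 (carry-in 0); J=6 is free and consistent — try it ⇒ J=6.
Step 2. [col 1: C + J ≡ P (mod 10)] no forcing yet in column 1 (carry-in 0); C=8 is free and consistent — try it. So C=8.
Step 3. [col 1: C + J ≡ P (mod 10)] in column 1 we have C+J≡P with carry-in 0; given C=8, J=6 and digits 6,8 already taken and all letters distinct, that pins P to 4, so P=4.
Step 4. [K] K is the leading digit of a 7-digit sum of two 6-digit numbers; the final carry is exactly 1, so K=1.
Step 5. [col 2: E + A ≡ J (mod 10)] no forcing yet in column 2 (carry-in 1); E=2 is free and consistent — try it. So E=2.
Step 6. [col 2: E + A ≡ J (mod 10)] from column 2 (E=2, J=6, carry-in 1, digits 1,2,4,6,8 already taken and all letters distinct): A must equal 3 ⇒ A=3.
Step 7. [col 4: Z + C ≡ H (mod 10)] several values work for Z in column 4 (Z + C ≡ H (mod 10), carry-in 0); try Z=7, so Z=7.
Step 8. [col 4: Z + C ≡ H (mod 10)] column 4: given Z=7, C=8, carry-in 0, and digits 1,2,3,4,6,7,8 already taken and all letters distinct, Z+C≡H (mod 10) forces H=5, so H=5.
Step 9. [col 6: S + A ≡ A (mod 10)] from column 6 (A=3, carry-in 1, digits 1,2,3,4,5,6,7,8 already taken and all letters distinct): S must equal 9 ⇒ S=9.

Answer: A=3, C=8, E=2, H=5, J=6, K=1, P=4, S=9, Z=7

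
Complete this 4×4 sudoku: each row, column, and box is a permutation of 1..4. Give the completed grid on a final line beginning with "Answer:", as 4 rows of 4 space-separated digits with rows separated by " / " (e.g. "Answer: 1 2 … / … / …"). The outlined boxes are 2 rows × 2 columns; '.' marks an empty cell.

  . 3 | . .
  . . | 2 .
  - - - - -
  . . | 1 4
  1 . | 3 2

Step 1. [r2c1∈{4}] r2c1's peers cover all but 4. So r2c1=4.
Step 2. [r3c2∈{2}] r3c2 has the single candidate 2. So r3c2=2.
Step 3. [r1c4∈{1}] r1c4's peers cover all but 1 ⇒ r1c4=1.
Step 4. [r2c4∈{3}] nothing but 3 survives at r2c4, so r2c4=3.
Step 5. [r3c1∈{3}] nothing but 3 survives at r3c1, so r3c1=3.
Step 6. [r1c3∈{4}] r1c3 has the single candidate 4, so r1c3=4.
Step 7. [r2c2∈{1}] r2c2 is down to just 1. So r2c2=1.
Step 8. [r1c1∈{2}] only 2 remains possible at r1c1, so r1c1=2.
Step 9. [r4c2∈{4}] r4c2 has the single candidate 4. So r4c2=4.

Answer: 2 3 4 1 / 4 1 2 3 / 3 2 1 4 / 1 4 3 2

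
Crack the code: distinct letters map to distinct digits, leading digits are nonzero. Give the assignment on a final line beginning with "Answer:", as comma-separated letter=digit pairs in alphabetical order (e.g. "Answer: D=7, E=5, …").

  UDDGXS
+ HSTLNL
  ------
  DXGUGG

Step 1. [col 1: S + L ≡ G (mod 10)] L=2 is one option consistent with column 1 (S + L ≡ G (mod 10), carry-in 0) — take it. So L=2.
Step 2. [col 1: S + L ≡ G (mod 10)] no forcing yet in column 1 (carry-in 0); G=9 is free and consistent — try it. So G=9.
Step 3. [col 1: S + L ≡ G (mod 10)] column 1 reads S+L+carry(0)=G with L=2, G=9; with digits 2,9 already taken and all letters distinct, the only value for S is 7, so S=7.
Step 4. [col 2: X + N ≡ G (mod 10)] N=4 is one option consistent with column 2 (X + N ≡ G (mod 10), carry-in 0) — take it, so N=4.
Step 5. [col 2: X + N ≡ G (mod 10)] column 2 reads X+N+carry(0)=G with N=4, G=9; with digits 2,4,7,9 already taken and all letters distinct, the only value for X is 5. So X=5.
Step 6. [col 3: G + L ≡ U (mod 10)] from column 3 (G=9, L=2, carry-in 0, digits 2,4,5,7,9 already taken and all letters distinct): U must equal 1 ⇒ U=1.
Step 7. [col 4: D + T ≡ G (mod 10)] T=0 is one option consistent with column 4 (D + T ≡ G (mod 10), carry-in 1) — take it ⇒ T=0.
Step 8. [col 4: D + T ≡ G (mod 10)] column 4: given T=0, G=9, carry-in 1, and digits 0,1,2,4,5,7,9 already taken and all letters distinct, D+T≡G (mod 10) forces D=8 ⇒ D=8.
Step 9. [col 6: U + H ≡ D (mod 10)] from column 6 (U=1, D=8, carry-in 1, digits 0,1,2,4,5,7,8,9 already taken and all letters distinct): H must equal 6 ⇒ H=6.

Answer: D=8, G=9, H=6, L=2, N=4, S=7, T=0, U=1, X=5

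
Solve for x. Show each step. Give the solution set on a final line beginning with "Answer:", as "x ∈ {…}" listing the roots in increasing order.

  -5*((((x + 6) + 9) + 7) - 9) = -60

Step 1. [-5*((((x + 6) + 9) + 7) - 9) = -60] LHS = -5·(…); ÷-5 both sides, so div: (((x + 6) + 9) + 7) - 9 = 12.
Step 2. [(((x + 6) + 9) + 7) - 9 = 12] peel the -9: add 9 from each side, so sub: ((x + 6) + 9) + 7 = 21.
Step 3. [((x + 6) + 9) + 7 = 21] subtract 7: x sits inside (… + 7), so sub: (x + 6) + 9 = 14.
Step 4. [(x + 6) + 9 = 14] peel the +9: subtract 9 from each side ⇒ sub: x + 6 = 5.
Step 5. [x + 6 = 5] the outer +6 inverts by subtracting 6 ⇒ sub: x = -1.

Answer: x ∈ {-1}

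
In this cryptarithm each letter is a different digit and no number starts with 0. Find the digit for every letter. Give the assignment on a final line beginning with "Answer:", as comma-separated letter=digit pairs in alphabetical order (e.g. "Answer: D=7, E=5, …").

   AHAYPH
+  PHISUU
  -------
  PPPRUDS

Step 1. [col 1: H + U ≡ S (mod 10)] S=3 is one option consistent with column 1 (H + U ≡ S (mod 10), carry-in 0) — take it. So S=3.
Step 2. [P] adding two 6-digit numbers gives at most 6+1 digits, and here it does — P is that final carry and must be 1, so P=1.
Step 3. [col 1: H + U ≡ S (mod 10)] H=5 is one option consistent with column 1 (H + U ≡ S (mod 10), carry-in 0) — take it. So H=5.
Step 4. [col 1: H + U ≡ S (mod 10)] in column 1 we have H+U≡S with carry-in 0; given H=5, S=3 and digits 1,3,5 already taken and all letters distinct, that pins U to 8 ⇒ U=8.
Step 5. [col 2: P + U ≡ D (mod 10)] column 2: given P=1, U=8, carry-in 1, and digits 1,3,5,8 already taken and all letters distinct, P+U≡D (mod 10) forces D=0. So D=0.
Step 6. [col 3: Y + S ≡ U (mod 10)] in column 3 we have Y+S≡U with carry-in 1; given S=3, U=8 and digits 0,1,3,5,8 already taken and all letters distinct, that pins Y to 4, so Y=4.
Step 7. [col 4: A + I ≡ R (mod 10)] several values work for R in column 4 (A + I ≡ R (mod 10), carry-in 0); try R=6. So R=6.
Step 8. [col 4: A + I ≡ R (mod 10)] A=9 is one option consistent with column 4 (A + I ≡ R (mod 10), carry-in 0) — take it. So A=9.
Step 9. [col 4: A + I ≡ R (mod 10)] column 4 reads A+I+carry(0)=R with A=9, R=6; with digits 0,1,3,4,5,6,8,9 already taken and all letters distinct, the only value for I is 7 ⇒ I=7.

Answer: A=9, D=0, H=5, I=7, P=1, R=6, S=3, U=8, Y=4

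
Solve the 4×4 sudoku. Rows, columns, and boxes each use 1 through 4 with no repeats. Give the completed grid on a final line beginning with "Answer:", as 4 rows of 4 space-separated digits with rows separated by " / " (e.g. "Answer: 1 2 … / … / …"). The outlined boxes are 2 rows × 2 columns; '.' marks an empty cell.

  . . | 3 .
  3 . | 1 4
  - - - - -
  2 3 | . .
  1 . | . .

Step 1. [r1c4∈{2}] r1c4 has the single candidate 2. So r1c4=2.
Step 2. [r4c2∈{4}] nothing but 4 survives at r4c2, so r4c2=4.
Step 3. [r3c4∈{1}] r3c4 is down to just 1, so r3c4=1.
Step 4. [r3c3∈{4}] r3c3's peers cover all but 4, so r3c3=4.
Step 5. [r1c2∈{1}] nothing but 1 survives at r1c2 ⇒ r1c2=1.
Step 6. [r4c4∈{3}] only 3 remains possible at r4c4, so r4c4=3.
Step 7. [r2c2∈{2}] r2c2 has the single candidate 2, so r2c2=2.
Step 8. [r1c1∈{4}] nothing but 4 survives at r1c1 ⇒ r1c1=4.
Step 9. [r4c3∈{2}] r4c3 is down to just 2, so r4c3=2.

Answer: 4 1 3 2 / 3 2 1 4 / 2 3 4 1 / 1 4 2 3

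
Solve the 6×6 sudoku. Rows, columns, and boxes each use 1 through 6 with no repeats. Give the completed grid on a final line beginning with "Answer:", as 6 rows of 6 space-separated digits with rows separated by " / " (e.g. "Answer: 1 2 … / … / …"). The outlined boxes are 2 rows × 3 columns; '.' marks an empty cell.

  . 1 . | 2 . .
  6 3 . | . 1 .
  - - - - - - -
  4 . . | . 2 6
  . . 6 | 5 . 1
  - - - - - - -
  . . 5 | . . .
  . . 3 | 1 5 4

Step 1. [r6c1∈{2}] r6c1 has the single candidate 2. So r6c1=2.
Step 2. [r5c4∈{3,6}] across col 4, 6 lands solely at r5c4 ⇒ r5c4=6.
Step 3. [r5c5∈{3}] r5c5's peers cover all but 3, so r5c5=3.
Step 4. [r2c4∈{4}] only 4 remains possible at r2c4, so r2c4=4.
Step 5. [r1c6∈{3,5}] across row 1, 3 lands solely at r1c6, so r1c6=3.
Step 6. [r1c5∈{6}] r1c5 has the single candidate 6. So r1c5=6.
Step 7. [r5c2∈{4}] only 4 remains possible at r5c2. So r5c2=4.
Step 8. [r4c1∈{3}] r4c1 has the single candidate 3 ⇒ r4c1=3.
Step 9. [r4c2∈{2}] r4c2 is down to just 2 ⇒ r4c2=2.
Step 10. [r5c1∈{1}] nothing but 1 survives at r5c1. So r5c1=1.
Step 11. [r5c6∈{2}] only 2 remains possible at r5c6. So r5c6=2.
Step 12. [r1c1∈{5}] nothing but 5 survives at r1c1. So r1c1=5.
Step 13. [r1c3∈{4}] r1c3 has the single candidate 4, so r1c3=4.
Step 14. [r3c4∈{3}] nothing but 3 survives at r3c4, so r3c4=3.
Step 15. [r3c2∈{5}] r3c2 is down to just 5. So r3c2=5.
Step 16. [r3c3∈{1}] r3c3's peers cover all but 1. So r3c3=1.
Step 17. [r4c5∈{4}] only 4 remains possible at r4c5, so r4c5=4.
Step 18. [r2c6∈{5}] nothing but 5 survives at r2c6, so r2c6=5.
Step 19. [r2c3∈{2}] r2c3 is down to just 2 ⇒ r2c3=2.
Step 20. [r6c2∈{6}] r6c2 has the single candidate 6, so r6c2=6.

Answer: 5 1 4 2 6 3 / 6 3 2 4 1 5 / 4 5 1 3 2 6 / 3 2 6 5 4 1 / 1 4 5 6 3 2 / 2 6 3 1 5 4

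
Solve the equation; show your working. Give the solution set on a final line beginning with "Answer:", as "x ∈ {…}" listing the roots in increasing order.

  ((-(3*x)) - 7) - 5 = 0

Step 1. [((-(3*x)) - 7) - 5 = 0] -5 is outermost — add 5 both sides, so sub: (-(3*x)) - 7 = 5.
Step 2. [(-(3*x)) - 7 = 5] -7 is outermost — add 7 both sides. So sub: -(3*x) = 12.
Step 3. [-(3*x) = 12] LHS negated; negate both sides ⇒ neg: 3*x = -12.
Step 4. [3*x = -12] LHS = 3·(…); ÷3 both sides, so div: x = -4.

Answer: x ∈ {-4}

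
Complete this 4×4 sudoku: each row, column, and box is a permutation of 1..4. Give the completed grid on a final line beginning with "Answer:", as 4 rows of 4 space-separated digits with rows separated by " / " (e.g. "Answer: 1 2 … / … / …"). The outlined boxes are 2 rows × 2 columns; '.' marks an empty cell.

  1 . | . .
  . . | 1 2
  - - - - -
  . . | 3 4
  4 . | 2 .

Step 1. [r4c2∈{1,3}] 3 has one home in row 4: r4c2. So r4c2=3.
Step 2. [r1c2∈{2,4}] across row 1, 2 lands solely at r1c2. So r1c2=2.
Step 3. [r2c2∈{4}] r2c2's peers cover all but 4 ⇒ r2c2=4.
Step 4. [r3c1∈{2}] only 2 remains possible at r3c1, so r3c1=2.
Step 5. [r4c4∈{1}] nothing but 1 survives at r4c4 ⇒ r4c4=1.
Step 6. [r2c1∈{3}] r2c1 is down to just 3. So r2c1=3.
Step 7. [r3c2∈{1}] r3c2's peers cover all but 1. So r3c2=1.
Step 8. [r1c3∈{4}] r1c3 is down to just 4, so r1c3=4.
Step 9. [r1c4∈{3}] r1c4 is down to just 3. So r1c4=3.

Answer: 1 2 4 3 / 3 4 1 2 / 2 1 3 4 / 4 3 2 1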